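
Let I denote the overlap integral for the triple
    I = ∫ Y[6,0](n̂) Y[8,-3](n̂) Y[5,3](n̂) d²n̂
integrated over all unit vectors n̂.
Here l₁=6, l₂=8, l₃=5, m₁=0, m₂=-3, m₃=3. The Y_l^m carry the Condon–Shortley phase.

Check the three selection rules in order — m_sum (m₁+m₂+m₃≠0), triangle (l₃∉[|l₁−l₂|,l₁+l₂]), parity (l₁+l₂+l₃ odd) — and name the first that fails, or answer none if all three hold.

Σmᵢ = 0  ✓
l₃∈[|l₁−l₂|,l₁+l₂]=[2,14], have l₃=5  ✓
Σlᵢ = 19 ⇒ odd  ✗

parity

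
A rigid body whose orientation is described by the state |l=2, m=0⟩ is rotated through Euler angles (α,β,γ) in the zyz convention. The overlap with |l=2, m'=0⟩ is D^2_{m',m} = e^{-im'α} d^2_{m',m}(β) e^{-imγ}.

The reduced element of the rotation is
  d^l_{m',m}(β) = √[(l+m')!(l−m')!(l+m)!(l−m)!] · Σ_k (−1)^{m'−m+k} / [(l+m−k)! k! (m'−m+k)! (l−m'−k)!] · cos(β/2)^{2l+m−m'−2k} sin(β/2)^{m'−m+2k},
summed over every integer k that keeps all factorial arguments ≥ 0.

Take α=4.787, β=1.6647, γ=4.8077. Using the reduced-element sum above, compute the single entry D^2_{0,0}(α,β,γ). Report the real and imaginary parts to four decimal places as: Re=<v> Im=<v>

Split into d^2_{0,0}(β=1.6647) × two z-phases.
Half-angle: c=0.673140, s=0.739515. N=√(2·2·2·2)=4.000000
k: max(0,(0)−(0))=0 … min(2+(0),2−(0))=2
  k=0: (−1)^0·4.0000/(4)·0.6731^4·0.7395^0 = +0.205315
  k=1: (−1)^1·4.0000/(1)·0.6731^2·0.7395^2 = -0.991208
  k=2: (−1)^2·4.0000/(4)·0.6731^0·0.7395^4 = +0.299081
d^2_{0,0}(1.6647) = +0.205315 -0.991208 +0.299081 = -0.486812
D = (+1.000000+0.000000i)·(-0.486812)·(+1.000000+0.000000i) = -0.486812+0.000000i

Re=-0.4868 Im=0.0000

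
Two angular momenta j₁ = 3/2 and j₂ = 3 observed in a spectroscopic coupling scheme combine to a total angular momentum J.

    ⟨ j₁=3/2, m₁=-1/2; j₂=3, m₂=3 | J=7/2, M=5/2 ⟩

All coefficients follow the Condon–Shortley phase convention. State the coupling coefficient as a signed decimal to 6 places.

√[8·1!2!5!/9! · 1!2!6!0!6!1!] = √(38400/7)
  +(−1)^1/∏(1,0,1,5,1,0)! = -1/120  (running -1/120)
⟨..|..⟩ = √(38400/7)·(-1/120) = -0.617213

−√(8/21) = -0.617213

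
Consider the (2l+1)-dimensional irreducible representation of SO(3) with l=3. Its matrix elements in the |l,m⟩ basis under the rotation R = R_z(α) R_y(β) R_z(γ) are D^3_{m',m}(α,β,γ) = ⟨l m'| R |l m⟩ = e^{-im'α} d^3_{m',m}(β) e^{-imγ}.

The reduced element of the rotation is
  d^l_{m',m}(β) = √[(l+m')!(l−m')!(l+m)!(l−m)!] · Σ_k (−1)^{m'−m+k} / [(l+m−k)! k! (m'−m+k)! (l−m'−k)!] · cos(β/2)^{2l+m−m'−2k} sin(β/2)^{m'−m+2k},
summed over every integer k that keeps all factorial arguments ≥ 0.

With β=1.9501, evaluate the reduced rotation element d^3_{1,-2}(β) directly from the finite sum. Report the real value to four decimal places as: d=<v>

d^3_{1,-2}(β=1.9501) via the finite sum:
c=cos(1.950100/2)=0.561127, s=sin(1.950100/2)=0.827730; N=√[24·2·1·120]=75.894664
The bounds max(0,m−m')=0 and min(l+m,l−m')=1 give 2 terms
  k=0: (−1)^3·75.8947/(12)·0.5611^3·0.8277^3 = -0.633693
  k=1: (−1)^4·75.8947/(24)·0.5611^1·0.8277^5 = +0.689452
d^3_{1,-2}(1.9501) = -0.633693 +0.689452 = +0.055760

d=0.0558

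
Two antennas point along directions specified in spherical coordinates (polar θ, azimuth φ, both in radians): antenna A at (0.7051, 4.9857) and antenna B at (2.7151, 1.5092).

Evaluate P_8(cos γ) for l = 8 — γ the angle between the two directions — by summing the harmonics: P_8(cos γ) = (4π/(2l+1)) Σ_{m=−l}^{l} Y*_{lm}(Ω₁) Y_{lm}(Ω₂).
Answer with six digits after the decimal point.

-0.183996

Summing Y*_{l m}(θ₁,φ₁)·Y_{l m}(θ₂,φ₂) over m ∈ [−8, 8]; prefactor 4π/(2·8+1) = 0.739198:
  m=-8: Y*=-0.00927 + 0.01310j  Y=0.00039 + 0.00021j  product -0.00001 + 0.00000j
  m=-7: Y*=-0.07104 - 0.02532j  Y=0.00163 - 0.00354j  product -0.00021 + 0.00021j
  m=-6: Y*=0.01482 - 0.21428j  Y=-0.02011 - 0.00779j  product -0.00197 + 0.00419j
  m=-5: Y*=0.39520 - 0.08186j  Y=-0.02565 + 0.08062j  product -0.00354 + 0.03396j
  m=-4: Y*=0.21353 + 0.41262j  Y=0.23161 + 0.05825j  product 0.02542 + 0.10800j
  m=-3: Y*=-0.13752 + 0.12833j  Y=0.08527 - 0.45617j  product 0.04682 + 0.07367j
  m=-2: Y*=0.23898 + 0.14541j  Y=-0.52260 - 0.06471j  product -0.11548 - 0.09145j
  m=-1: Y*=-0.09172 + 0.32718j  Y=-0.00637 + 0.10325j  product -0.03320 - 0.01155j
  m=+0: Y*=0.18172 + 0.00000j  Y=-0.46556 + 0.00000j  product -0.08460 + 0.00000j
  m=+1: Y*=0.09172 + 0.32718j  Y=0.00637 + 0.10325j  product -0.03320 + 0.01155j
  m=+2: Y*=0.23898 - 0.14541j  Y=-0.52260 + 0.06471j  product -0.11548 + 0.09145j
  m=+3: Y*=0.13752 + 0.12833j  Y=-0.08527 - 0.45617j  product 0.04682 - 0.07367j
  m=+4: Y*=0.21353 - 0.41262j  Y=0.23161 - 0.05825j  product 0.02542 - 0.10800j
  m=+5: Y*=-0.39520 - 0.08186j  Y=0.02565 + 0.08062j  product -0.00354 - 0.03396j
  m=+6: Y*=0.01482 + 0.21428j  Y=-0.02011 + 0.00779j  product -0.00197 - 0.00419j
  m=+7: Y*=0.07104 - 0.02532j  Y=-0.00163 - 0.00354j  product -0.00021 - 0.00021j
  m=+8: Y*=-0.00927 - 0.01310j  Y=0.00039 - 0.00021j  product -0.00001 - 0.00000j
Total Σ_m = -0.24891 - 0.00000j. Multiply by 0.739198: -0.18400 - 0.00000j. P_8(cos γ) = -0.183996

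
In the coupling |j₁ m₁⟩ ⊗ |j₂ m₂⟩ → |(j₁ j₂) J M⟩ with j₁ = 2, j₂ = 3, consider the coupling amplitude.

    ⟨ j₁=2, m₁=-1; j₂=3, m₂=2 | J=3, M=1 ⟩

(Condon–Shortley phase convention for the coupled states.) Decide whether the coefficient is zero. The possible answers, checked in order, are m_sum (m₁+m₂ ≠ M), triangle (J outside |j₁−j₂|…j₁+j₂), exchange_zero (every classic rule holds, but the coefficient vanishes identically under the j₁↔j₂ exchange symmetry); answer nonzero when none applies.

nonzero

m-sum: m₁+m₂ = -1+2 = 1, M = 1  ✓
triangle: |j₁−j₂| = 1 ≤ J = 3 ≤ j₁+j₂ = 5  ✓
exchange: j₁≠j₂ or m₁≠m₂ — the exchange symmetry imposes no constraint here
value check: CG = +√(1/4) = +0.500000 ≠ 0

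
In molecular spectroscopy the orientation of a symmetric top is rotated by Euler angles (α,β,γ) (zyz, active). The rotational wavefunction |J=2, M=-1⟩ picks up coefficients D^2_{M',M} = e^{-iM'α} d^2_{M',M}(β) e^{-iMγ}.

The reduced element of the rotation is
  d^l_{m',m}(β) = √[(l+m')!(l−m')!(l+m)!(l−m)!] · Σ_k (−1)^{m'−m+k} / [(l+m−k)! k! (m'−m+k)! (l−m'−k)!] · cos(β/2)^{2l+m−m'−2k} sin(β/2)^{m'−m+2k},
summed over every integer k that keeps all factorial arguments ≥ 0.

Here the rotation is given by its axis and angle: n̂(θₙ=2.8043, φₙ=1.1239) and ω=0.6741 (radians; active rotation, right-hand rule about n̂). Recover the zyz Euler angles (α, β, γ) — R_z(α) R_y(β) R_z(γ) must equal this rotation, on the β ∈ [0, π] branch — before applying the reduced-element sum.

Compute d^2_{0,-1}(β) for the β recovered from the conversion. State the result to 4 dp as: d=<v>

Axis–angle → zyz. n̂ = (sinθₙcosφₙ, sinθₙsinφₙ, cosθₙ) = (+0.143019, +0.298433, -0.943654), ω = 0.6741.
R = I cosω + sinω [n̂]ₓ + (1−cosω) n̂n̂ᵀ gives
  R = [+0.785743, +0.598359, +0.156760; -0.579688, +0.800750, -0.150870; -0.215801, +0.027673, +0.976045]
β = atan2(√(R₁₃²+R₂₃²), R₃₃) = 0.219322; α = atan2(R₂₃, R₁₃) mod 2π = 5.516932; γ = atan2(R₃₂, −R₃₁) mod 2π = 0.127539
d^2_{0,-1}(β=0.2193) via the finite sum:
With c≡cos(β/2)=0.993993 and s≡sin(β/2)=0.109441, N=[2·2·1·6]^{1/2}=4.898979
The bounds max(0,m−m')=0 and min(l+m,l−m')=1 give 2 terms
  k=0: (−1)^1·4.8990/(2)·0.9940^3·0.1094^1 = -0.263273
  k=1: (−1)^2·4.8990/(2)·0.9940^1·0.1094^3 = +0.003192
d^2_{0,-1}(0.2193) = -0.263273 +0.003192 = -0.260082

d=-0.2601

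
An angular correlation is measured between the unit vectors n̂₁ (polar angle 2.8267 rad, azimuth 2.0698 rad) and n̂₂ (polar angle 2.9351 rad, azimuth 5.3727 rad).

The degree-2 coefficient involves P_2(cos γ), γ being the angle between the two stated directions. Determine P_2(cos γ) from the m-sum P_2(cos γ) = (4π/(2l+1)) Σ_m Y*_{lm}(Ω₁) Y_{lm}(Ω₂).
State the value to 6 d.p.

Expand P_2 via completeness: Σ_{m} conj(Y_{2,m}) at Ω₁ times Y_{2,m} at Ω₂ —
  term(m=-2) = 0.00057 - 0.00019j   from Y*(Ω₁)=-0.02008 - 0.03114j, Y(Ω₂)=-0.00402 + 0.01573j
  term(m=-1) = -0.03481 + 0.00566j   from Y*(Ω₁)=0.10887 - 0.19976j, Y(Ω₂)=-0.09509 - 0.12244j
  term(m=+0) = 0.31916 + 0.00000j   from Y*(Ω₁)=0.54002 + 0.00000j, Y(Ω₂)=0.59101 + 0.00000j
  term(m=+1) = -0.03481 - 0.00566j   from Y*(Ω₁)=-0.10887 - 0.19976j, Y(Ω₂)=0.09509 - 0.12244j
  term(m=+2) = 0.00057 + 0.00019j   from Y*(Ω₁)=-0.02008 + 0.03114j, Y(Ω₂)=-0.00402 - 0.01573j
Σ over m = 0.25068 - 0.00000j; ×(4π/5) → 0.63002 - 0.00000j. Real part: 0.630017

0.630017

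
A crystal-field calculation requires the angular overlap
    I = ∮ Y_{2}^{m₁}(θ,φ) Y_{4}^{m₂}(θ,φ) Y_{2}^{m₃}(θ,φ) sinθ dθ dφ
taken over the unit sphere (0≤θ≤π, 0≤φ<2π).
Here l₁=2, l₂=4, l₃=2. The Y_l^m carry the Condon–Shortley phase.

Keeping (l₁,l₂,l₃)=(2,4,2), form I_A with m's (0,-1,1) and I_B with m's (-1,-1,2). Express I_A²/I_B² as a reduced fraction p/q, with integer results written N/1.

6/1

Shared (l₁,l₂,l₃)=(2,4,2): N and (l;000)² cancel in I_A²/I_B².
A: Δ = 4!·0!·4!/9! = 1/630; Racah Σ t=2..2: t=2:+1/24 = 1/24; ⇒ 3j(2 4 2; 0 -1 1)² = 1/21, sgn -1
B: Δ = 4!·0!·4!/9! = 1/630; Racah Σ t=3..3: t=3:−1/144 = -1/144; ⇒ 3j(2 4 2; -1 -1 2)² = 1/126, sgn -1
I_A²/I_B² = (1/21)/(1/126) = 6/1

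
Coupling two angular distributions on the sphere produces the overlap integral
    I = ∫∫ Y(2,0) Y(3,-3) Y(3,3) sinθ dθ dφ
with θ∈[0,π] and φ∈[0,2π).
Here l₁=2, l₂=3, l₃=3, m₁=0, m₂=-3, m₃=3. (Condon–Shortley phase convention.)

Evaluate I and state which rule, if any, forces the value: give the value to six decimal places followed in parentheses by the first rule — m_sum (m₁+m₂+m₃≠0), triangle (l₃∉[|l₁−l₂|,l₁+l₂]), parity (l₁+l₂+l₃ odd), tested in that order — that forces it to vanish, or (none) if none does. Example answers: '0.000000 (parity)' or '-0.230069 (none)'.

Rules hold: Σm=0, L=8 even, 1≤3≤5.
N = 5·7·7 = 245
Δ = 2!·2!·4!/9! = 1/3780
Racah Σ t=0..2: t=0:+1/24 t=1:−1/4 t=2:+1/24 = -1/6
⇒ 3j(2 3 3; 0 0 0)² = 4/105, sgn +1
Racah Σ t=0..0: t=0:+1/96 = 1/96
⇒ 3j(2 3 3; 0 -3 3)² = 5/84, sgn +1
4πI² = N·(3j₀)²·(3jₘ)² = 5/9
I = +1·√(0.555556/4π) = 0.21026104
No selection rule forces the value: the integral is nonzero (none).

0.210261 (none)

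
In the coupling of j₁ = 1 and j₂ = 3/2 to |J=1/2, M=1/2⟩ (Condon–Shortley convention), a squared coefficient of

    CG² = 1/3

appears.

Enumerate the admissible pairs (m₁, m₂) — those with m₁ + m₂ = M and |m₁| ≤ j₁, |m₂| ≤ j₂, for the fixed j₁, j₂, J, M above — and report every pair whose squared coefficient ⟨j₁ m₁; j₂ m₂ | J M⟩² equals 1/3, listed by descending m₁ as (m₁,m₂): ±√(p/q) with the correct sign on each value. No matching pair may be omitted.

(0,1/2): −√(1/3)

Admissible pairs with m₁+m₂ = M = 1/2: (-1,3/2), (0,1/2), (1,-1/2)
  (m₁,m₂)=(1,-1/2): CG² = 1/6, CG = +√(1/6)
  (m₁,m₂)=(0,1/2): CG² = 1/3, CG = −√(1/3)   ← matches the target
  (m₁,m₂)=(-1,3/2): CG² = 1/2, CG = +√(1/2)
Pairs with CG² = 1/3: (0,1/2): −√(1/3)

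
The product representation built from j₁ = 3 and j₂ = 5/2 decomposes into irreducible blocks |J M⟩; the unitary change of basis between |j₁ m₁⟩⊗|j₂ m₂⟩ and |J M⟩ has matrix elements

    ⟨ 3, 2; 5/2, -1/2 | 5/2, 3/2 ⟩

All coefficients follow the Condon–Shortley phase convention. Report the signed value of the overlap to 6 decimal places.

j₁+j₂−J=3  J+j₁−j₂=3  J−j₁+j₂=2  j₁+j₂+J+1=9
(j₁±m₁, j₂±m₂, J±M) = (5,1,2,3,4,1)
P² = 288/7
sum k=0..1:
  [0] +1/24 = 1/24
  [1] −1/12 = -1/12
S = -1/24
C² = P²·S² = 1/14 ; C = -0.267261

-0.267261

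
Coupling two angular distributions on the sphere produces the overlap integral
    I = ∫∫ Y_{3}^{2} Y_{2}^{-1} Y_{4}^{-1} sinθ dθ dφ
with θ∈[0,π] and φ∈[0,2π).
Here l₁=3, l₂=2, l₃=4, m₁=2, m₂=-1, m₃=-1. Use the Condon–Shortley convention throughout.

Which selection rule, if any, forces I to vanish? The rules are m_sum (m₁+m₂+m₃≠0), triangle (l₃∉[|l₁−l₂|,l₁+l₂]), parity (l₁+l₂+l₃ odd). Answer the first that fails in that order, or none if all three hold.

parity

azimuthal sum: 2 − 1 − 1 = 0  ✓
1 ≤ 4 ≤ 5 (triangle on l)  ✓
L = 3 + 2 + 4 = 9 (odd)  ✗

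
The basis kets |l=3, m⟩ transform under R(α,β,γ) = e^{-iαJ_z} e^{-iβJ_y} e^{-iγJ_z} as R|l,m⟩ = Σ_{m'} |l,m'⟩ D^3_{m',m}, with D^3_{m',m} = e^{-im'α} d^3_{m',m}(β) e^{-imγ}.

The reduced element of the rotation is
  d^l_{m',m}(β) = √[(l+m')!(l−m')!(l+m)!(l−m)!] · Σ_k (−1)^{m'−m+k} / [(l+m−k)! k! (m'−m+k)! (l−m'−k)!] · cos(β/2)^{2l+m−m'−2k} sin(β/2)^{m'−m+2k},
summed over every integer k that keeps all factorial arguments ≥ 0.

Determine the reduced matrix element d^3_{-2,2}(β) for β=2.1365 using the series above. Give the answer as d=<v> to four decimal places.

d=0.2312

d^3_{-2,2}(β=2.1365) via the finite sum:
Half-angle: c=0.481659, s=0.876359. N=√(1·120·120·1)=120.000000
k: max(0,(2)−(-2))=4 … min(3+(2),3−(-2))=5
  k=4: (−1)^0·120.0000/(24)·0.4817^2·0.8764^4 = +0.684190
  k=5: (−1)^1·120.0000/(120)·0.4817^0·0.8764^6 = -0.452994
d^3_{-2,2}(2.1365) = +0.684190 -0.452994 = +0.231196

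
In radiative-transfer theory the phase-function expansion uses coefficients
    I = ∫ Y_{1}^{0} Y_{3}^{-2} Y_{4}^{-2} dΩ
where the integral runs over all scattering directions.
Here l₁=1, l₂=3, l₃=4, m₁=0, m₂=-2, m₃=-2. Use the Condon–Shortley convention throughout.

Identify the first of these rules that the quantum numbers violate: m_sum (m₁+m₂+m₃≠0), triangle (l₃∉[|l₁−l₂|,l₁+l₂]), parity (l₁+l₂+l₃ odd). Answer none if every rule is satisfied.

azimuthal sum: 0 − 2 − 2 = -4  ✗
2 ≤ 4 ≤ 4 (triangle on l)
L = 1 + 3 + 4 = 8 (even)

m_sum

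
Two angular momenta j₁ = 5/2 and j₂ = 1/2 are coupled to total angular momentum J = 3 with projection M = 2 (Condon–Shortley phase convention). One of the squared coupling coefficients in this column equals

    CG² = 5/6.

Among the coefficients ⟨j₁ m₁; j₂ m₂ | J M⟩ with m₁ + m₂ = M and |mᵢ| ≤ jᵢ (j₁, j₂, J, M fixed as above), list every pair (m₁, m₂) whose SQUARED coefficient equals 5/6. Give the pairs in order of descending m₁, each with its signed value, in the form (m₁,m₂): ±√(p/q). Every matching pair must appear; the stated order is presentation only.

(3/2,1/2): +√(5/6)

Admissible pairs with m₁+m₂ = M = 2: (3/2,1/2), (5/2,-1/2)
  (m₁,m₂)=(5/2,-1/2): CG² = 1/6, CG = +√(1/6)
  (m₁,m₂)=(3/2,1/2): CG² = 5/6, CG = +√(5/6)   ← matches the target
Pairs with CG² = 5/6: (3/2,1/2): +√(5/6)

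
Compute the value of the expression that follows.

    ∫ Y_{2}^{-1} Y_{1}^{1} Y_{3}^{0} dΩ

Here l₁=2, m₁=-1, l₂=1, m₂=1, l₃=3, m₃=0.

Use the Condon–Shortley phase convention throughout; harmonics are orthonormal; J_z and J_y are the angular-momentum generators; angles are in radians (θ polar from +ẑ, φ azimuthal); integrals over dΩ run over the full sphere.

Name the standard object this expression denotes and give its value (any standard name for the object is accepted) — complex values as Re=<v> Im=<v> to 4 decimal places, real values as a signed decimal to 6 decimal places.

This is a Gaunt coefficient — the integral of a triple product of spherical harmonics over the sphere.
Rules hold: Σm=0, L=6 even, 1≤3≤3.
N = 5·3·7 = 105
Δ = 0!·4!·2!/7! = 1/105
Racah Σ t=0..0: t=0:+1/4 = 1/4
⇒ 3j(2 1 3; 0 0 0)² = 3/35, sgn -1
Racah Σ t=0..0: t=0:+1/12 = 1/12
⇒ 3j(2 1 3; -1 1 0)² = 1/35, sgn -1
4πI² = N·(3j₀)²·(3jₘ)² = 9/35
I = +1·√(0.257143/4π) = 0.14304817

Gaunt coefficient, +0.143048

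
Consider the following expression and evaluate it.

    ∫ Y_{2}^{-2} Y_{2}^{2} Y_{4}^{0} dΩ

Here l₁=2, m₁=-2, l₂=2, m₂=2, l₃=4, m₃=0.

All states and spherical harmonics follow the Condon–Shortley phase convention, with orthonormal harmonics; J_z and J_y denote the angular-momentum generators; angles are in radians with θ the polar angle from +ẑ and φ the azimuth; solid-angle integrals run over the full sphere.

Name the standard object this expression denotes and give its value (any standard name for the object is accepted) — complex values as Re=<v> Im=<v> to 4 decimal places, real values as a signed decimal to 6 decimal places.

Gaunt coefficient, +0.040299

This is a Gaunt coefficient — the integral of a triple product of spherical harmonics over the sphere.
Checks pass: Σm=0; 8 even; l₃=4∈[0,4].
(2·2+1)(2·2+1)(2·4+1) = 225
Δ: 0! 4! 4! / 9! → 1/630
sum: t=0:+1/16 = 1/16
3j²(2 2 4; 0 0 0) = Δ·Π!·Σ² = 2/35  (sign +1)
sum: t=0:+1/576 = 1/576
3j²(2 2 4; -2 2 0) = Δ·Π!·Σ² = 1/630  (sign +1)
combine: 4πI² = 225·2/35·1/630 = 1/49
take √, sign +1: I = 0.04029926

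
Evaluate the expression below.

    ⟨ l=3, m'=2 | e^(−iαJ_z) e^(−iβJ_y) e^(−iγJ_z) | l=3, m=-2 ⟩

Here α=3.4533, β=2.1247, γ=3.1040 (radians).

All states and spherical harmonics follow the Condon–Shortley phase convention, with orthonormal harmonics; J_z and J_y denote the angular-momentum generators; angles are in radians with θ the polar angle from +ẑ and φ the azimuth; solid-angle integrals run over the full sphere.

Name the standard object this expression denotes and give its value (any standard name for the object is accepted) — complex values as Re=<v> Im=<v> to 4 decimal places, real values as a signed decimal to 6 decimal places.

Wigner D-matrix element, Re=0.1881 Im=-0.1580

This is a Wigner D-matrix element — the rotation-matrix element ⟨l m'| R(α,β,γ) |l m⟩ in the angular-momentum basis.
Split into d^3_{2,-2}(β=2.1247) × two z-phases.
Half-angle: c=0.486821, s=0.873502. N=√(120·1·1·120)=120.000000
k: max(0,(-2)−(2))=0 … min(3+(-2),3−(2))=1
  k=0: (−1)^4·120.0000/(24)·0.4868^2·0.8735^4 = +0.689864
  k=1: (−1)^5·120.0000/(120)·0.4868^0·0.8735^6 = -0.444205
d^3_{2,-2}(2.1247) = +0.689864 -0.444205 = +0.245659
D = (+0.811890-0.583811i)·(+0.245659)·(+0.997175-0.075114i) = +0.188112-0.157995i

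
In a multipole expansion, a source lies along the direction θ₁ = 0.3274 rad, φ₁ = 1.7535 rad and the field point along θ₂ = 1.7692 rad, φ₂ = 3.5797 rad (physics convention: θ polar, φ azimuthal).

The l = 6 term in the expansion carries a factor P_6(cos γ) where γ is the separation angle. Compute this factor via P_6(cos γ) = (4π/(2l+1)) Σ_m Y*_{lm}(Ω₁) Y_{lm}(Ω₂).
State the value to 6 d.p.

0.058990

Expand P_6 via completeness: Σ_{m} conj(Y_{6,m}) at Ω₁ times Y_{6,m} at Ω₂ —
  [-6]  conj(Y_{6,-6})(Ω₁) = -0.00024 - 0.00048j ; Y_{6,-6}(Ω₂) = -0.37374 - 0.21050j ; Δ = -0.00001 + 0.00023j
  [-5]  conj(Y_{6,-5})(Ω₁) = -0.00431 + 0.00333j ; Y_{6,-5}(Ω₂) = -0.17351 - 0.24318j ; Δ = 0.00156 + 0.00047j
  [-4]  conj(Y_{6,-4})(Ω₁) = 0.02518 + 0.02257j ; Y_{6,-4}(Ω₂) = 0.03409 + 0.18564j ; Δ = -0.00333 + 0.00544j
  [-3]  conj(Y_{6,-3})(Ω₁) = 0.07335 - 0.12014j ; Y_{6,-3}(Ω₂) = -0.07895 + 0.30107j ; Δ = 0.03038 + 0.03157j
  [-2]  conj(Y_{6,-2})(Ω₁) = -0.35828 - 0.13707j ; Y_{6,-2}(Ω₂) = 0.07023 - 0.08430j ; Δ = -0.03672 + 0.02058j
  [-1]  conj(Y_{6,-1})(Ω₁) = -0.10553 + 0.57115j ; Y_{6,-1}(Ω₂) = 0.28002 - 0.13118j ; Δ = 0.04537 + 0.17378j
  [+0]  conj(Y_{6,0})(Ω₁) = 0.15342 + 0.00000j ; Y_{6,0}(Ω₂) = -0.08789 + 0.00000j ; Δ = -0.01348 + 0.00000j
  [+1]  conj(Y_{6,1})(Ω₁) = 0.10553 + 0.57115j ; Y_{6,1}(Ω₂) = -0.28002 - 0.13118j ; Δ = 0.04537 - 0.17378j
  [+2]  conj(Y_{6,2})(Ω₁) = -0.35828 + 0.13707j ; Y_{6,2}(Ω₂) = 0.07023 + 0.08430j ; Δ = -0.03672 - 0.02058j
  [+3]  conj(Y_{6,3})(Ω₁) = -0.07335 - 0.12014j ; Y_{6,3}(Ω₂) = 0.07895 + 0.30107j ; Δ = 0.03038 - 0.03157j
  [+4]  conj(Y_{6,4})(Ω₁) = 0.02518 - 0.02257j ; Y_{6,4}(Ω₂) = 0.03409 - 0.18564j ; Δ = -0.00333 - 0.00544j
  [+5]  conj(Y_{6,5})(Ω₁) = 0.00431 + 0.00333j ; Y_{6,5}(Ω₂) = 0.17351 - 0.24318j ; Δ = 0.00156 - 0.00047j
  [+6]  conj(Y_{6,6})(Ω₁) = -0.00024 + 0.00048j ; Y_{6,6}(Ω₂) = -0.37374 + 0.21050j ; Δ = -0.00001 - 0.00023j
Accumulated sum 0.06103 + 0.00000j; after 4π/(2l+1) scaling, 0.05899 + 0.00000j ⇒ P_6 = 0.058990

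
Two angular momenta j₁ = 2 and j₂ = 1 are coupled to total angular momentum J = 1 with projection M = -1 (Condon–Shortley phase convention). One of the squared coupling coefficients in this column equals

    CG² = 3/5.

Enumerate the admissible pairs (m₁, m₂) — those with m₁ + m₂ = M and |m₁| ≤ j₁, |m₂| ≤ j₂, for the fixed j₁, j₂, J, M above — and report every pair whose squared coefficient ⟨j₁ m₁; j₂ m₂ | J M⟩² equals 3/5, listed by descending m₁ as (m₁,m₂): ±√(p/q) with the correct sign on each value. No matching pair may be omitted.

(-2,1): +√(3/5)

Admissible pairs with m₁+m₂ = M = -1: (-2,1), (-1,0), (0,-1)
  (m₁,m₂)=(0,-1): CG² = 1/10, CG = +√(1/10)
  (m₁,m₂)=(-1,0): CG² = 3/10, CG = −√(3/10)
  (m₁,m₂)=(-2,1): CG² = 3/5, CG = +√(3/5)   ← matches the target
Pairs with CG² = 3/5: (-2,1): +√(3/5)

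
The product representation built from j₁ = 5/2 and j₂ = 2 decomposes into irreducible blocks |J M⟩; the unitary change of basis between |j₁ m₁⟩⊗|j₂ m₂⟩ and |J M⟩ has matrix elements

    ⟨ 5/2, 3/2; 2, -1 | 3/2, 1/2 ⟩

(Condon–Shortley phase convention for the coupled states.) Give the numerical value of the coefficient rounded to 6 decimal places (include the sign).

j₁+j₂−J=3  J+j₁−j₂=2  J−j₁+j₂=1  j₁+j₂+J+1=7
(j₁±m₁, j₂±m₂, J±M) = (4,1,1,3,2,1)
P² = 96/35
sum k=0..1:
  [0] +1/6 = 1/6
  [1] −1/4 = -1/4
S = -1/12
C² = P²·S² = 2/105 ; C = -0.138013

-0.138013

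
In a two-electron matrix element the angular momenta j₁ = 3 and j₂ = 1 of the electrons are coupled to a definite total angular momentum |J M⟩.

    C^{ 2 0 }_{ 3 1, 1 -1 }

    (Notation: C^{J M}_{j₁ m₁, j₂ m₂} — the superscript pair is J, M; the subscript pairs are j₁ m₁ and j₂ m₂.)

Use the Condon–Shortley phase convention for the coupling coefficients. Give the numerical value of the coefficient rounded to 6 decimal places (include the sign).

+√(2/7) = +0.534522

triangle: 2!*4!*0!/7! = 48/5040
(j±m)!: 4!*2!*0!*2!*2!*2! = 384
prefactor² = (2J+1)*Δ*N² = 128/7
  k=0: +1/(0!*2!*2!*0!*2!*0!) = 1/8
Σ = 1/8  ⇒  CG² = 128/7*(1/8)² = 2/7
CG = +√(2/7) = +0.534522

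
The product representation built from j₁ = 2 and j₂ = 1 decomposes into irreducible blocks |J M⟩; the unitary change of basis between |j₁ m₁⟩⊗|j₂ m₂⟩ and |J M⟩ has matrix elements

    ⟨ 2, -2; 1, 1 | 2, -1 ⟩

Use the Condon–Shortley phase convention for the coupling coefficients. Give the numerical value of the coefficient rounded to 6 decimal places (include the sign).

√[5·1!3!1!/6! · 0!4!2!0!1!3!] = √(12)
  +(−1)^1/∏(1,0,3,1,0,0)! = -1/6  (running -1/6)
⟨..|..⟩ = √(12)·(-1/6) = -0.577350

-0.577350  (= −√(1/3))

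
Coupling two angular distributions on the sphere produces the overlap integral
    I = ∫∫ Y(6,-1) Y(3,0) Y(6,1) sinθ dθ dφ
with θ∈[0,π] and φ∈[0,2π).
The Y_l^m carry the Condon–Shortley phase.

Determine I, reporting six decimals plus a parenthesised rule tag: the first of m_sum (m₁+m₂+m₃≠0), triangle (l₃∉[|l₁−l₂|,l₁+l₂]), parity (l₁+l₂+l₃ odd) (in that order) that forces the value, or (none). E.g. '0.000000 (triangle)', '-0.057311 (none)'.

0.000000 (parity)

Σlᵢ=15 odd — θ-integrand is odd under cosθ→−cosθ; I=0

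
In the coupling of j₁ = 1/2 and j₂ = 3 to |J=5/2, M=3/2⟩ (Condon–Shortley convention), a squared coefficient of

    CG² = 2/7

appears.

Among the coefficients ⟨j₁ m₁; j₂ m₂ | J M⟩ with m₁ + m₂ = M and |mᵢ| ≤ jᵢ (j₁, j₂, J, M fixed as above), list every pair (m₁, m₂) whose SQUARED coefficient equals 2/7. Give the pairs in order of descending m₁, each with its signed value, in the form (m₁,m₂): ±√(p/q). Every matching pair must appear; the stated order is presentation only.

(1/2,1): +√(2/7)

Admissible pairs with m₁+m₂ = M = 3/2: (-1/2,2), (1/2,1)
  (m₁,m₂)=(1/2,1): CG² = 2/7, CG = +√(2/7)   ← matches the target
  (m₁,m₂)=(-1/2,2): CG² = 5/7, CG = −√(5/7)
Pairs with CG² = 2/7: (1/2,1): +√(2/7)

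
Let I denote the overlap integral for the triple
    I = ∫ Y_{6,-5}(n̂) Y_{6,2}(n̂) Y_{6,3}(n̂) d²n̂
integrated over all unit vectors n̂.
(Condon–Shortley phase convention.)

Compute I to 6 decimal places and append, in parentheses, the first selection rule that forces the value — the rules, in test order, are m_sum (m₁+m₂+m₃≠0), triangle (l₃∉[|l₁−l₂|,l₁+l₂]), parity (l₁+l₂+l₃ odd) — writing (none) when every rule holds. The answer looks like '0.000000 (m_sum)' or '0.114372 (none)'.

Checks pass: Σm=0; 18 even; l₃=6∈[0,12].
(2·6+1)(2·6+1)(2·6+1) = 2197
Δ: 6! 6! 6! / 19! → 1/325909584
sum: t=0:+1/373248000 t=1:−1/1728000 t=2:+1/110592 t=3:−1/46656 t=4:+1/110592 t=5:−1/1728000 t=6:+1/373248000 = -7/1555200
3j²(6 6 6; 0 0 0) = Δ·Π!·Σ² = 400/46189  (sign -1)
sum: t=5:−1/3110400 t=6:+1/4147200 = -1/12441600
3j²(6 6 6; -5 2 3) = Δ·Π!·Σ² = 7/4199  (sign +1)
combine: 4πI² = 2197·400/46189·7/4199 = 36400/1147619
take √, sign -1: I = -0.05023968
No selection rule forces the value: the integral is nonzero (none).

-0.050240 (none)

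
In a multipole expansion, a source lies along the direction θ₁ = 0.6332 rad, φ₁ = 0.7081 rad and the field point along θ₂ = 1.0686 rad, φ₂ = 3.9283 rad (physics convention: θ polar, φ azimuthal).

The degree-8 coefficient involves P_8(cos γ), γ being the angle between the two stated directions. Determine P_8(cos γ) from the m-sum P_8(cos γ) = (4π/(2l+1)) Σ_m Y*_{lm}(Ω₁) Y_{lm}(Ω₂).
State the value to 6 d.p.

Summing Y*_{l m}(θ₁,φ₁)·Y_{l m}(θ₂,φ₂) over m ∈ [−8, 8]; prefactor 4π/(2·8+1) = 0.739198:
  m=-8: Y*=0.00631 - 0.00449j  Y=0.17958 - 0.00188j  product 0.00113 - 0.00082j
  m=-7: Y*=0.01021 - 0.04096j  Y=-0.28150 - 0.27639j  product -0.01420 + 0.00871j
  m=-6: Y*=-0.06323 - 0.12642j  Y=0.00332 + 0.42258j  product 0.05321 - 0.02714j
  m=-5: Y*=-0.29570 - 0.12464j  Y=0.06764 - 0.06854j  product -0.02854 + 0.01183j
  m=-4: Y*=-0.45648 + 0.14582j  Y=0.30645 - 0.00160j  product -0.13966 + 0.04542j
  m=-3: Y*=-0.19740 + 0.31945j  Y=-0.18702 - 0.18556j  product 0.09620 - 0.02312j
  m=-2: Y*=-0.01218 - 0.07813j  Y=-0.00049 - 0.18534j  product -0.01447 + 0.00229j
  m=-1: Y*=-0.31609 - 0.27065j  Y=-0.21502 + 0.21558j  product 0.12631 - 0.00995j
  m=+0: Y*=-0.05566 + 0.00000j  Y=-0.14334 + 0.00000j  product 0.00798 + 0.00000j
  m=+1: Y*=0.31609 - 0.27065j  Y=0.21502 + 0.21558j  product 0.12631 + 0.00995j
  m=+2: Y*=-0.01218 + 0.07813j  Y=-0.00049 + 0.18534j  product -0.01447 - 0.00229j
  m=+3: Y*=0.19740 + 0.31945j  Y=0.18702 - 0.18556j  product 0.09620 + 0.02312j
  m=+4: Y*=-0.45648 - 0.14582j  Y=0.30645 + 0.00160j  product -0.13966 - 0.04542j
  m=+5: Y*=0.29570 - 0.12464j  Y=-0.06764 - 0.06854j  product -0.02854 - 0.01183j
  m=+6: Y*=-0.06323 + 0.12642j  Y=0.00332 - 0.42258j  product 0.05321 + 0.02714j
  m=+7: Y*=-0.01021 - 0.04096j  Y=0.28150 - 0.27639j  product -0.01420 - 0.00871j
  m=+8: Y*=0.00631 + 0.00449j  Y=0.17958 + 0.00188j  product 0.00113 + 0.00082j
Accumulated sum 0.16793 + 0.00000j; after 4π/(2l+1) scaling, 0.12413 + 0.00000j ⇒ P_8 = 0.124134

0.124134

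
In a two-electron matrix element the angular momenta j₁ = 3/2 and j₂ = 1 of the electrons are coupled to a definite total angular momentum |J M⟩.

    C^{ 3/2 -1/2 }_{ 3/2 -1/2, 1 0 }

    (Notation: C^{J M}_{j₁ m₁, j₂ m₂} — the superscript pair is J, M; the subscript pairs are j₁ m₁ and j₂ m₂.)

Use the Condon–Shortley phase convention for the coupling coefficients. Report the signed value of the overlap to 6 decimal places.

√[4·1!2!1!/5! · 1!2!1!1!1!2!] = √(4/15)
  +(−1)^0/∏(0,1,2,1,0,0)! = 1/2  (running 1/2)
  +(−1)^1/∏(1,0,1,0,1,1)! = -1  (running -1/2)
⟨..|..⟩ = √(4/15)·(-1/2) = -0.258199

−√(1/15) = -0.258199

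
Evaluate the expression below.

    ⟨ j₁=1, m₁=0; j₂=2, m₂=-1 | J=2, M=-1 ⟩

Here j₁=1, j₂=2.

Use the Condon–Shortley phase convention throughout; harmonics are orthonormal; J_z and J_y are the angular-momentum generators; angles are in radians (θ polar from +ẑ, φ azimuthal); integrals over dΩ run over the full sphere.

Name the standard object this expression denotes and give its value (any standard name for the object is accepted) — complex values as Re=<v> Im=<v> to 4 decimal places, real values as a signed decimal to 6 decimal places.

Clebsch–Gordan coefficient, +√(1/6) ≈ +0.408248

This is a Clebsch–Gordan (vector-coupling) coefficient.
triangle: 1!*1!*3!/6! = 6/720
(j±m)!: 1!*1!*1!*3!*1!*3! = 36
prefactor² = (2J+1)*Δ*N² = 3/2
  k=0: +1/(0!*1!*1!*1!*0!*2!) = 1/2
  k=1: −1/(1!*0!*0!*0!*1!*3!) = -1/6
Σ = 1/3  ⇒  CG² = 3/2*(1/3)² = 1/6
CG = +√(1/6) = +0.408248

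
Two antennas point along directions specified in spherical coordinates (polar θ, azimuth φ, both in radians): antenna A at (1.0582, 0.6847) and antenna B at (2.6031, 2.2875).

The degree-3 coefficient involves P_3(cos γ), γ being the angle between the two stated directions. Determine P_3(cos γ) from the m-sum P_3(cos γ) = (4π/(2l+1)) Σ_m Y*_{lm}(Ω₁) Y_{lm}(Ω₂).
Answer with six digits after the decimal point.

Addition theorem: P_3(cos γ) = (4π/7) Σ_m Y*_{lm}(Ω₁) Y_{lm}(Ω₂), m = −3…3:
  term(m=-3) = 0.00149 + 0.01547j   from Y*(Ω₁)=-0.12833 + 0.24451j, Y(Ω₂)=0.04709 - 0.03081j
  term(m=-2) = 0.08766 - 0.00562j   from Y*(Ω₁)=0.07615 + 0.37297j, Y(Ω₂)=0.03160 - 0.22858j
  term(m=-1) = -0.00081 - 0.02539j   from Y*(Ω₁)=0.04421 + 0.03610j, Y(Ω₂)=-0.29233 - 0.33552j
  term(m=+0) = 0.07218 + 0.00000j   from Y*(Ω₁)=-0.32895 + 0.00000j, Y(Ω₂)=-0.21944 + 0.00000j
  term(m=+1) = -0.00081 + 0.02539j   from Y*(Ω₁)=-0.04421 + 0.03610j, Y(Ω₂)=0.29233 - 0.33552j
  term(m=+2) = 0.08766 + 0.00562j   from Y*(Ω₁)=0.07615 - 0.37297j, Y(Ω₂)=0.03160 + 0.22858j
  term(m=+3) = 0.00149 - 0.01547j   from Y*(Ω₁)=0.12833 + 0.24451j, Y(Ω₂)=-0.04709 - 0.03081j
Accumulated sum 0.24886 + 0.00000j; after 4π/(2l+1) scaling, 0.44674 + 0.00000j ⇒ P_3 = 0.446745

0.446745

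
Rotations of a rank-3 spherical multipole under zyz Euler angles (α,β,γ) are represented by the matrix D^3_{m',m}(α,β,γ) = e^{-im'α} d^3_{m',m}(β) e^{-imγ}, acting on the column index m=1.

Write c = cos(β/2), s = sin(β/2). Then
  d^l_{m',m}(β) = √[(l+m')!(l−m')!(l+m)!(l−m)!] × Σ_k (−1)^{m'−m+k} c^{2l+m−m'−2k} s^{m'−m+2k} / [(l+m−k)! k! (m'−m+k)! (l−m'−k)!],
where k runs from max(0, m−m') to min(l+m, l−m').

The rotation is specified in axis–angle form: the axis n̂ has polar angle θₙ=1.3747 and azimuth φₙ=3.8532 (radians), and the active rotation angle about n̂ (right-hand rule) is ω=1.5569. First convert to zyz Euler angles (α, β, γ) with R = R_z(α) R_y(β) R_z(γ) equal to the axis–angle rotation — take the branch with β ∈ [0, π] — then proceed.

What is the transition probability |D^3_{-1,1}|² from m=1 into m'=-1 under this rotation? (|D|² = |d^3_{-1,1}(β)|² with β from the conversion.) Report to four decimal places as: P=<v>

P=0.0028

Axis–angle → zyz. n̂ = (sinθₙcosφₙ, sinθₙsinφₙ, cosθₙ) = (-0.742799, -0.640536, +0.194842), ω = 1.5569.
R = I cosω + sinω [n̂]ₓ + (1−cosω) n̂n̂ᵀ gives
  R = [+0.557979, +0.274355, -0.783191; +0.664001, +0.418481, +0.619658; +0.497757, -0.865796, +0.051332]
β = atan2(√(R₁₃²+R₂₃²), R₃₃) = 1.519442; α = atan2(R₂₃, R₁₃) mod 2π = 2.472243; γ = atan2(R₃₂, −R₃₁) mod 2π = 4.190621
Split into d^3_{-1,1}(β=1.5194) × two z-phases.
Half-angle: c=0.725028, s=0.688719. N=√(2·24·24·2)=48.000000
The bounds max(0,m−m')=2 and min(l+m,l−m')=4 give 3 terms
  k=2: (−1)^0·48.0000/(8)·0.7250^4·0.6887^2 = +0.786421
  k=3: (−1)^1·48.0000/(6)·0.7250^2·0.6887^4 = -0.946169
  k=4: (−1)^2·48.0000/(48)·0.7250^0·0.6887^6 = +0.106722
d^3_{-1,1}(1.5194) = +0.786421 -0.946169 +0.106722 = -0.053026
|D^3_{-1,1}|² = |d^3_{-1,1}(β)|² = (-0.053026)² = 0.002812 (the z-rotation phases have unit modulus)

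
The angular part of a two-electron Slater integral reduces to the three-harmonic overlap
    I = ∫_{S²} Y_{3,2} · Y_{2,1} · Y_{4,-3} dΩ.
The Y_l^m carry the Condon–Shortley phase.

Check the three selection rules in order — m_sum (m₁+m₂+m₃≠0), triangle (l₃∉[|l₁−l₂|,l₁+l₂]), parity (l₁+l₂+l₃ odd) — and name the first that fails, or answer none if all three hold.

azimuthal sum: 2 + 1 − 3 = 0  ✓
1 ≤ 4 ≤ 5 (triangle on l)  ✓
L = 3 + 2 + 4 = 9 (odd)  ✗

parity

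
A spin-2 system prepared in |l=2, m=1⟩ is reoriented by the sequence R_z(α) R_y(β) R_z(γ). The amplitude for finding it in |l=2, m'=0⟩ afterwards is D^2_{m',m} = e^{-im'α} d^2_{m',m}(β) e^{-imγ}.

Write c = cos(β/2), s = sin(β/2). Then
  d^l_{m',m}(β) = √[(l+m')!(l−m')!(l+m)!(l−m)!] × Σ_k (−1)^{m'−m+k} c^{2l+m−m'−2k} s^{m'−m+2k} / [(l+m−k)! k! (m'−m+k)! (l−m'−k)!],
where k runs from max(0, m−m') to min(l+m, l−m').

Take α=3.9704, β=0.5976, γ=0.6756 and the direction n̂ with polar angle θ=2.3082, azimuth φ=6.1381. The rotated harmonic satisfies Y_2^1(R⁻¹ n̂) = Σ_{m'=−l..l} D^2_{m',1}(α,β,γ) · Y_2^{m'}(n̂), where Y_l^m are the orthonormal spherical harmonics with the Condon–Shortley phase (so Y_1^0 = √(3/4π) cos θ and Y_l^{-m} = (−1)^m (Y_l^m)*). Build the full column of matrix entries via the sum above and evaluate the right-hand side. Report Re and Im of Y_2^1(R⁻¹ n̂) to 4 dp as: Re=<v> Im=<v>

Re=0.2500 Im=0.2784

Need the full column D^2_{m',1} for m'=−2..2 at α=3.9704, β=0.5976, γ=0.6756.
cos(β/2)=0.955690, sin(β/2)=0.294374
d^2_{-2,1}: single k=3 term ⇒ +0.048758;  D = +0.027078+0.040548i
d^2_{-1,1}: k∈[2..3] ⇒ +0.237440 -0.007509 = +0.229931;  D = -0.227237-0.035089i
d^2_{0,1}: k∈[1..2] ⇒ +0.629399 -0.059716 = +0.569683;  D = +0.444542-0.356260i
d^2_{1,1}: k∈[0..1] ⇒ +0.834198 -0.237440 = +0.596758;  D = -0.039589+0.595443i
d^2_{2,1}: single k=0 term ⇒ -0.513902;  D = +0.354938+0.371638i
Y_2^{m'}(θ=2.3082,φ=6.1381) and Σ D·Y over m':
  (+0.0271+0.0405i)·(+0.2028+0.0606i)  (-0.2272-0.0351i)·(-0.3805-0.0556i)  (+0.4445-0.3563i)·(+0.1124+0.0000i)  (-0.0396+0.5954i)·(+0.3805-0.0556i)  (+0.3549+0.3716i)·(+0.2028-0.0606i)
Y_2^1(R⁻¹ n̂) = +0.250010+0.278433i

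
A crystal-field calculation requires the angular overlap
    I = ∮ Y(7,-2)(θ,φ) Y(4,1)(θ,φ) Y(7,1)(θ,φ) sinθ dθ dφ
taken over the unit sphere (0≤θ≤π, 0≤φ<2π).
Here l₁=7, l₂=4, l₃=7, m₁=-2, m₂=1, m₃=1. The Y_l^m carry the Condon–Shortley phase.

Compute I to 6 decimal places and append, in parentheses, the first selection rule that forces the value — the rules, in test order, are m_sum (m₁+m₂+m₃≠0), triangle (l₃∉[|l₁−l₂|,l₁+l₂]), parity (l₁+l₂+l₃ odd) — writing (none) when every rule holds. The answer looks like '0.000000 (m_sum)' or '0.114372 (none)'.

0.100255 (none)

Checks pass: Σm=0; 18 even; l₃=7∈[3,11].
(2·7+1)(2·4+1)(2·7+1) = 2025
Δ: 4! 10! 4! / 19! → 1/58198140
sum: t=0:+1/17418240 t=1:−1/622080 t=2:+1/230400 t=3:−1/622080 t=4:+1/17418240 = 1/806400
3j²(7 4 7; 0 0 0) = Δ·Π!·Σ² = 2268/230945  (sign -1)
sum: t=1:−1/11612160 t=2:+1/725760 t=3:−1/414720 t=4:+1/2073600 = -37/58060800
3j²(7 4 7; -2 1 1) = Δ·Π!·Σ² = 4107/646646  (sign -1)
combine: 4πI² = 2025·2268/230945·4107/646646 = 269460270/2133423721
take √, sign +1: I = 0.10025450
No selection rule forces the value: the integral is nonzero (none).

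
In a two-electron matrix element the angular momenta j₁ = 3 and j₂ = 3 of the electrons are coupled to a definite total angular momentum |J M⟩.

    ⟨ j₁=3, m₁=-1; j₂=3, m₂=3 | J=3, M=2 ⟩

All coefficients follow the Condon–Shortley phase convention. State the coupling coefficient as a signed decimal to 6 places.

−√(1/3) ≈ -0.577350

√[7·3!3!3!/10! · 2!4!6!0!5!1!] = √(1728)
  +(−1)^3/∏(3,0,1,3,2,0)! = -1/72  (running -1/72)
⟨..|..⟩ = √(1728)·(-1/72) = -0.577350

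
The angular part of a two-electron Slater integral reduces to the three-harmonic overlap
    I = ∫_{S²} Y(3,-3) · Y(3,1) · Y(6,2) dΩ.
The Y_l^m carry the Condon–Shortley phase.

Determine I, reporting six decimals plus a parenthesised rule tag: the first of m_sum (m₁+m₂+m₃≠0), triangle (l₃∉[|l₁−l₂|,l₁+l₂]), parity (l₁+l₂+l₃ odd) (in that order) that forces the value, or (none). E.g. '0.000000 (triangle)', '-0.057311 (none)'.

0.062728 (none)

Rules hold: Σm=0, L=12 even, 0≤6≤6.
N = 7·7·13 = 637
Δ = 0!·6!·6!/13! = 1/12012
Racah Σ t=0..0: t=0:+1/1296 = 1/1296
⇒ 3j(3 3 6; 0 0 0)² = 100/3003, sgn +1
Racah Σ t=0..0: t=0:+1/34560 = 1/34560
⇒ 3j(3 3 6; -3 1 2)² = 1/429, sgn +1
4πI² = N·(3j₀)²·(3jₘ)² = 700/14157
I = +1·√(0.0494455/4π) = 0.06272757
No selection rule forces the value: the integral is nonzero (none).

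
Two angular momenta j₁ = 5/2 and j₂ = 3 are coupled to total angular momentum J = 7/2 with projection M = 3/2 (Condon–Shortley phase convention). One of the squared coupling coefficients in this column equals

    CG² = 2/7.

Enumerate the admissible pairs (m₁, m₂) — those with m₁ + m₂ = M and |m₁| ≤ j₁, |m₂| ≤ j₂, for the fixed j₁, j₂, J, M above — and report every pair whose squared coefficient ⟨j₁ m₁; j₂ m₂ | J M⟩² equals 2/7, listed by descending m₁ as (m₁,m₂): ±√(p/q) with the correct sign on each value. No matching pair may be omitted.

Admissible pairs with m₁+m₂ = M = 3/2: (-3/2,3), (-1/2,2), (1/2,1), (3/2,0), (5/2,-1)
  (m₁,m₂)=(5/2,-1): CG² = 8/21, CG = +√(8/21)
  (m₁,m₂)=(3/2,0): CG² = 0/1, CG = 0
  (m₁,m₂)=(1/2,1): CG² = 5/21, CG = −√(5/21)
  (m₁,m₂)=(-1/2,2): CG² = 2/21, CG = +√(2/21)
  (m₁,m₂)=(-3/2,3): CG² = 2/7, CG = +√(2/7)   ← matches the target
Pairs with CG² = 2/7: (-3/2,3): +√(2/7)

(-3/2,3): +√(2/7)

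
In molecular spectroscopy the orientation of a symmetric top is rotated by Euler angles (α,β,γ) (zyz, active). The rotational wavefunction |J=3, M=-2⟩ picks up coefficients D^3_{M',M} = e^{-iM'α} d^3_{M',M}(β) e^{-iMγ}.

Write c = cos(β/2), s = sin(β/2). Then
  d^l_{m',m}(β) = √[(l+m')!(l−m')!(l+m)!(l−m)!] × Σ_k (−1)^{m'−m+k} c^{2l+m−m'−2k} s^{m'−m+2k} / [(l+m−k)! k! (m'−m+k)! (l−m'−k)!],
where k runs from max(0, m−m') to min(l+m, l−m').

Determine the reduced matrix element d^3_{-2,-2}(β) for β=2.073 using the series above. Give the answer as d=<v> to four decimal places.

d=-0.2316

d^3_{-2,-2}(β=2.0730) via the finite sum:
c=cos(2.073000/2)=0.509236, s=sin(2.073000/2)=0.860627; N=√[1·120·1·120]=120.000000
k∈{0,1} keeps every argument non-negative
  k=0: (−1)^0·120.0000/(120)·0.5092^6·0.8606^0 = +0.017439
  k=1: (−1)^1·120.0000/(24)·0.5092^4·0.8606^2 = -0.249043
d^3_{-2,-2}(2.0730) = +0.017439 -0.249043 = -0.231605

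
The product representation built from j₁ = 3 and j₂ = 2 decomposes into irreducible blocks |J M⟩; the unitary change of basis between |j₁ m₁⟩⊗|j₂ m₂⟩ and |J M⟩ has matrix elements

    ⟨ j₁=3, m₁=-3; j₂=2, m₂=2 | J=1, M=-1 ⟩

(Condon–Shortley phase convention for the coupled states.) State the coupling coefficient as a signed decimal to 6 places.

+0.654654  (= +√(3/7))

j₁+j₂−J=4  J+j₁−j₂=2  J−j₁+j₂=0  j₁+j₂+J+1=7
(j₁±m₁, j₂±m₂, J±M) = (0,6,4,0,0,2)
P² = 6912/7
sum k=4..4:
  [4] +1/48 = 1/48
S = 1/48
C² = P²·S² = 3/7 ; C = +0.654654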